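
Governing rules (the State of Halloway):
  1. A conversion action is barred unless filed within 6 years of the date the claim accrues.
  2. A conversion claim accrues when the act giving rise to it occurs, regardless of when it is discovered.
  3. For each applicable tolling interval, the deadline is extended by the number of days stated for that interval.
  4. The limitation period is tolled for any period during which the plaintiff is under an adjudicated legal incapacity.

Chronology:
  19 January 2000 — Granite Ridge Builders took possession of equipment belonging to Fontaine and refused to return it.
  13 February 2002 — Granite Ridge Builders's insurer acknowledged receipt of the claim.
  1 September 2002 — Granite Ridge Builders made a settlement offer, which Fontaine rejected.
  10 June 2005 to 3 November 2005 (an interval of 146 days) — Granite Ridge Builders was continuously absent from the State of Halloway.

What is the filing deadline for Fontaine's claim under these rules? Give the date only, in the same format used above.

19 January 2006

The claim accrued on 19 January 2000, when the wrongful act occurred.
The untolled deadline — 6 years after 19 January 2000 — is 19 January 2006.
No stated provision tolls the period for the defendant's absence, so the interval from 10 June 2005 to 3 November 2005 has no effect on the deadline.
The other events in the timeline have no effect on the limitation period under the stated rules.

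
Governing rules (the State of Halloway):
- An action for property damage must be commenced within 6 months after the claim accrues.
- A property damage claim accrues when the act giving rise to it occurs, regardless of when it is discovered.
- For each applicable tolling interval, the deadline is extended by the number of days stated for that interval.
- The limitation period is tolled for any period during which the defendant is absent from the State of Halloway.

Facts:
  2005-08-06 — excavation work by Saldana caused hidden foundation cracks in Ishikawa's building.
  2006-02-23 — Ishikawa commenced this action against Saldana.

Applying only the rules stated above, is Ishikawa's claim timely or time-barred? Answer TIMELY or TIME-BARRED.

The claim accrued on 2005-08-06, the date of the act.
6 months from 2005-08-06 is 2006-02-06.
Ishikawa filed on 2006-02-23, after the 2006-02-06 deadline, so the action is time-barred.

TIME-BARRED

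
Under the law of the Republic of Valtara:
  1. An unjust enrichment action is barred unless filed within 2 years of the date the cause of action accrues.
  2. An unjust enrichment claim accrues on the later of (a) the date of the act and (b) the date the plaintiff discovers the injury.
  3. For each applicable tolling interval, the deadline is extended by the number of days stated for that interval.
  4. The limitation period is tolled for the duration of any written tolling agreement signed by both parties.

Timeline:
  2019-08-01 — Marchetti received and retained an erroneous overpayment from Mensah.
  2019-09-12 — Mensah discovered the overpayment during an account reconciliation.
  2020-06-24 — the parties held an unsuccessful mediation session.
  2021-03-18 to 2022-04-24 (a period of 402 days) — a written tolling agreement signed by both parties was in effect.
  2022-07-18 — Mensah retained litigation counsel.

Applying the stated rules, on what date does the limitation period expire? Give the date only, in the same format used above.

Because discovery on 2019-09-12 post-dates the 2019-08-01 act, accrual under the later-of rule falls on 2019-09-12.
Adding the 2 years base period to 2019-09-12 gives a deadline of 2021-09-12, before any tolling.
The period was tolled for 402 days by the written tolling agreement (2021-03-18 to 2022-04-24), pushing the deadline to 2022-10-19.
Nothing else in the chronology tolls or restarts the period.

2022-10-19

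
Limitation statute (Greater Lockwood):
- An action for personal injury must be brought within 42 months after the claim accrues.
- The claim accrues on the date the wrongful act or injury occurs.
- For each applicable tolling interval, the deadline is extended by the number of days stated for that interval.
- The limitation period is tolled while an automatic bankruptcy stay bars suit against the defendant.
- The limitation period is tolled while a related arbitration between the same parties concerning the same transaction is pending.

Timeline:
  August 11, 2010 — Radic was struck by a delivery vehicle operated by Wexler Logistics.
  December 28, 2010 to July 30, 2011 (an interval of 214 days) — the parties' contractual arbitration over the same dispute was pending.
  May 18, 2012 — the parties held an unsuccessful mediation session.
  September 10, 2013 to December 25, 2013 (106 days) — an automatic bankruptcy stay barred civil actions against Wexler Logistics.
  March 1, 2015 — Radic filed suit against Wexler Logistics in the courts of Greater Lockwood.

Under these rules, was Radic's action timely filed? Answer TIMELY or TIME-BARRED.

TIME-BARRED

The claim accrued on August 11, 2010, the date of the act.
42 months from August 11, 2010 is February 11, 2014.
The period was tolled for 214 days by the pending related arbitration (December 28, 2010 to July 30, 2011), pushing the deadline to September 13, 2014.
The period was tolled for 106 days by the automatic bankruptcy stay (September 10, 2013 to December 25, 2013), pushing the deadline to December 28, 2014.
The other events in the timeline have no effect on the limitation period under the stated rules.
Radic filed on March 1, 2015, after the December 28, 2014 deadline, so the action is time-barred.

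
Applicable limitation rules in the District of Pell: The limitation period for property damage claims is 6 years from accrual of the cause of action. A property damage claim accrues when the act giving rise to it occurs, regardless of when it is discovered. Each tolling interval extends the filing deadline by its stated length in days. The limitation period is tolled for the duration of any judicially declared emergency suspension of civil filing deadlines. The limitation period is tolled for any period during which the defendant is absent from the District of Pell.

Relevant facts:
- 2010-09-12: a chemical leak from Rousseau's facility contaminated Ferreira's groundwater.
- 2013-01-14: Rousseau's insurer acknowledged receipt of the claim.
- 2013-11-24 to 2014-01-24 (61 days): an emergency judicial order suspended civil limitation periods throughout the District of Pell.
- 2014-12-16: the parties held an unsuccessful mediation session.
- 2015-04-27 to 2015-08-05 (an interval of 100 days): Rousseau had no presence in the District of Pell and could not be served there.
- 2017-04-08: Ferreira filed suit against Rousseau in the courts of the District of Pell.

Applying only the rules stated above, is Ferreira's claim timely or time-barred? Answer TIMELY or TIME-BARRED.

The claim accrued on 2010-09-12, when the wrongful act occurred.
6 years from 2010-09-12 is 2016-09-12.
Because the emergency suspension of filing deadlines ran from 2013-11-24 to 2014-01-24, the deadline is extended by 61 days to 2016-11-12.
Because the defendant's absence from the jurisdiction ran from 2015-04-27 to 2015-08-05, the deadline is extended by 100 days to 2017-02-20.
The other events in the timeline have no effect on the limitation period under the stated rules.
Filing on 2017-04-08 missed the 2017-02-20 deadline — the action is time-barred.

TIME-BARRED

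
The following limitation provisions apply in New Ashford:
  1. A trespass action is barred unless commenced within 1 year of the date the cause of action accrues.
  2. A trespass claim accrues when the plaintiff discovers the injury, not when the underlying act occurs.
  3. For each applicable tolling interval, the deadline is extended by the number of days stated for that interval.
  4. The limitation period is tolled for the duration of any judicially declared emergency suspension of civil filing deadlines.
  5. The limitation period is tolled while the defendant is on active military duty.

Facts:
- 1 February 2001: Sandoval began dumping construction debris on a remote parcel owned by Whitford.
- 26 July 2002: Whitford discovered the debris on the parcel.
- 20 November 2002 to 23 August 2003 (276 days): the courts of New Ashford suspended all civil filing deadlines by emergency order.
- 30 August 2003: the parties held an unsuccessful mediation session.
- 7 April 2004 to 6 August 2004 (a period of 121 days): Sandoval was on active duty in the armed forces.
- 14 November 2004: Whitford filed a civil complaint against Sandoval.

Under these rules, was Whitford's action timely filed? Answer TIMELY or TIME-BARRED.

TIME-BARRED

The claim did not accrue until Whitford discovered the injury on 26 July 2002; the 1 February 2001 act date does not start the clock under the stated rule.
1 year from 26 July 2002 is 26 July 2003.
The emergency suspension of filing deadlines from 20 November 2002 to 23 August 2003 tolled the period for 276 days, extending the deadline to 27 April 2004.
The period was tolled for 121 days by the defendant's active military service (7 April 2004 to 6 August 2004), pushing the deadline to 26 August 2004.
Nothing else in the chronology tolls or restarts the period.
Whitford filed on 14 November 2004, after the 26 August 2004 deadline, so the action is time-barred.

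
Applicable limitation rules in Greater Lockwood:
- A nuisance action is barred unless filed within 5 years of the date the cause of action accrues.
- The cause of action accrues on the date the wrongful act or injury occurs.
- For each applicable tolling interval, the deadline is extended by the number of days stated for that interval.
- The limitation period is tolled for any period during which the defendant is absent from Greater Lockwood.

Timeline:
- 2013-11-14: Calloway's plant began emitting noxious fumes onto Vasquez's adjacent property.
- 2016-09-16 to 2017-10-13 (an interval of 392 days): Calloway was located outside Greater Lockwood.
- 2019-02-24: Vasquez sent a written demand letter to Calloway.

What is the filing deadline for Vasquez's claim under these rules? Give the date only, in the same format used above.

2019-12-11

The cause of action accrued on 2013-11-14, the date of the act.
Adding the 5 years base period to 2013-11-14 gives a deadline of 2018-11-14, before any tolling.
The period was tolled for 392 days by the defendant's absence from the jurisdiction (2016-09-16 to 2017-10-13), pushing the deadline to 2019-12-11.
None of the other events listed affects the running of the period under the stated rules.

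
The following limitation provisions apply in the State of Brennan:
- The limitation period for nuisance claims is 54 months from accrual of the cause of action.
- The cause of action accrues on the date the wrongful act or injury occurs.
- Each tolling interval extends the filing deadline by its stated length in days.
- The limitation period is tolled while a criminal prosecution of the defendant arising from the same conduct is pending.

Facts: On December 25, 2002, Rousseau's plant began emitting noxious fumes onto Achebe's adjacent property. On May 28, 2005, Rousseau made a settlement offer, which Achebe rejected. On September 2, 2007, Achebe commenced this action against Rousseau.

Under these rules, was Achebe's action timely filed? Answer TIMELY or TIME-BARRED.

The cause of action accrued on December 25, 2002, the date of the act.
Adding the 54 months base period to December 25, 2002 gives a deadline of June 25, 2007, before any tolling.
Nothing else in the chronology tolls or restarts the period.
Filing on September 2, 2007 missed the June 25, 2007 deadline — the action is time-barred.

TIME-BARRED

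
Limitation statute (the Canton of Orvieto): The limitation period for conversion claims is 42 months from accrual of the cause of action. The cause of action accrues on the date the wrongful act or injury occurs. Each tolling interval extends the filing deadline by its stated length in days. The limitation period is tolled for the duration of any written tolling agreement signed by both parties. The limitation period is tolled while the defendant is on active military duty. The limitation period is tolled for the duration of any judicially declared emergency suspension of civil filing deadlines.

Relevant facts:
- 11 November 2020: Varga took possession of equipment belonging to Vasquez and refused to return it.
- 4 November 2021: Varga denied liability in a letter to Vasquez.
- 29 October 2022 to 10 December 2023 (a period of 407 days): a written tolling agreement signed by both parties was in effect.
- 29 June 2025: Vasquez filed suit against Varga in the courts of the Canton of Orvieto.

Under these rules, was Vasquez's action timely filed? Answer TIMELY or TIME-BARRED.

The cause of action accrued on 11 November 2020, the date of the act.
Adding the 42 months base period to 11 November 2020 gives a deadline of 11 May 2024, before any tolling.
The period was tolled for 407 days by the written tolling agreement (29 October 2022 to 10 December 2023), pushing the deadline to 22 June 2025.
Nothing else in the chronology tolls or restarts the period.
Filing on 29 June 2025 missed the 22 June 2025 deadline — the action is time-barred.

TIME-BARRED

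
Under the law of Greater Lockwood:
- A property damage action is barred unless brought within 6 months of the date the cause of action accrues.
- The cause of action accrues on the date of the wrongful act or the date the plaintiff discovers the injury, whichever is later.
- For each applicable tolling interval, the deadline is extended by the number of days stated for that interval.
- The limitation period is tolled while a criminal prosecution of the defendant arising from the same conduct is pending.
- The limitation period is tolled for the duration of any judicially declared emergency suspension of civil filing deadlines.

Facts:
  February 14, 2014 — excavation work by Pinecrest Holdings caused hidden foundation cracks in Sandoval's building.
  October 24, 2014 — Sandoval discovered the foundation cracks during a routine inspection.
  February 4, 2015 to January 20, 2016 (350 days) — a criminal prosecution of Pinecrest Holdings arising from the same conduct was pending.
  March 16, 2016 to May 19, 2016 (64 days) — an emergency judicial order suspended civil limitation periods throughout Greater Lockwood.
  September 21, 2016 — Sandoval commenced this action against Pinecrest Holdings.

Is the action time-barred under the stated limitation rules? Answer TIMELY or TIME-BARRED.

TIME-BARRED

Taking the later of the act (February 14, 2014) and discovery (October 24, 2014), the claim accrued on October 24, 2014.
The untolled deadline — 6 months after October 24, 2014 — is April 24, 2015.
The period was tolled for 350 days by the pending criminal prosecution (February 4, 2015 to January 20, 2016), pushing the deadline to April 8, 2016.
The emergency suspension of filing deadlines from March 16, 2016 to May 19, 2016 tolled the period for 64 days, extending the deadline to June 11, 2016.
Filing on September 21, 2016 missed the June 11, 2016 deadline — the action is time-barred.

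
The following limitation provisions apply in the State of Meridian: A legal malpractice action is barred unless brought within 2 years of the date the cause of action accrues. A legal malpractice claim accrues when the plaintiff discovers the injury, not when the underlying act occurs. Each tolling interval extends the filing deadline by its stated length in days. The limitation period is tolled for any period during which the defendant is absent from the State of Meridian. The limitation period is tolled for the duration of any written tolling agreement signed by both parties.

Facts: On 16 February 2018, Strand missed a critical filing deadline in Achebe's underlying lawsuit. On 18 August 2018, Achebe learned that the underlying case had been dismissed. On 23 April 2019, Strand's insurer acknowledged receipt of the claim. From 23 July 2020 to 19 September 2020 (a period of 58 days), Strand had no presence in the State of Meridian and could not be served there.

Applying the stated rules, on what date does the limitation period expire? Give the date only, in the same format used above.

Accrual is tied to discovery, so the period began on 18 August 2018 rather than on 16 February 2018 when the act occurred.
2 years from 18 August 2018 is 18 August 2020.
Because the defendant's absence from the jurisdiction ran from 23 July 2020 to 19 September 2020, the deadline is extended by 58 days to 15 October 2020.
None of the other events listed affects the running of the period under the stated rules.

15 October 2020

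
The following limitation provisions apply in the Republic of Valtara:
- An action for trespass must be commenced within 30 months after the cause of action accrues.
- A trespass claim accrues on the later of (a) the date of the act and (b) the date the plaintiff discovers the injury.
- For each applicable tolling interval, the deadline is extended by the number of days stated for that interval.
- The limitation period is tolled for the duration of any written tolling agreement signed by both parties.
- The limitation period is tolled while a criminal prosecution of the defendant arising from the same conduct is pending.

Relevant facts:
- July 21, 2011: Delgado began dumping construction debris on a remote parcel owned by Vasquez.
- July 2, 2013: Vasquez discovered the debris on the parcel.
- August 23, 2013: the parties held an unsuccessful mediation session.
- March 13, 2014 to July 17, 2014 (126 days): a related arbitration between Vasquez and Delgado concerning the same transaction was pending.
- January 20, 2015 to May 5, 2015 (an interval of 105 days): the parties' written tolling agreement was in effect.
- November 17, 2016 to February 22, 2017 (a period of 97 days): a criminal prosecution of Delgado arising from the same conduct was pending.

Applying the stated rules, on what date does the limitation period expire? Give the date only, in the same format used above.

April 16, 2016

The claim accrued on July 2, 2013 — the later of the July 21, 2011 act and the July 2, 2013 discovery.
The untolled deadline — 30 months after July 2, 2013 — is January 2, 2016.
The period was tolled for 105 days by the written tolling agreement (January 20, 2015 to May 5, 2015), pushing the deadline to April 16, 2016.
The pending criminal prosecution starting November 17, 2016 came too late — the period had run on April 16, 2016 — and so does not extend the deadline.
Although a pending arbitration ran from March 13, 2014 to July 17, 2014, the stated rules do not make that a tolling event, so it is disregarded.
Nothing else in the chronology tolls or restarts the period.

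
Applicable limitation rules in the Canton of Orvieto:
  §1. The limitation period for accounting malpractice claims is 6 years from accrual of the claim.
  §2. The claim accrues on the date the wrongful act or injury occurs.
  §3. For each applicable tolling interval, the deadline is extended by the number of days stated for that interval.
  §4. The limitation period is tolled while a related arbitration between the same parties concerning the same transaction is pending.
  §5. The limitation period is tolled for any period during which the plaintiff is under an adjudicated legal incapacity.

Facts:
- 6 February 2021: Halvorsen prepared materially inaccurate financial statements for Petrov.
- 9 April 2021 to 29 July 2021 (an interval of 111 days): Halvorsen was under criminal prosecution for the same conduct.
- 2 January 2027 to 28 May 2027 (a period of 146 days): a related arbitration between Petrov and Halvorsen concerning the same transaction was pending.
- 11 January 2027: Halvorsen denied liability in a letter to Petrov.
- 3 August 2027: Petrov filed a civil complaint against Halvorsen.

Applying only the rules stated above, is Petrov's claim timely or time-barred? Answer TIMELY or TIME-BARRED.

TIME-BARRED

The limitation period began to run on 6 February 2021.
The untolled deadline — 6 years after 6 February 2021 — is 6 February 2027.
Because the pending related arbitration ran from 2 January 2027 to 28 May 2027, the deadline is extended by 146 days to 2 July 2027.
Although a criminal prosecution ran from 9 April 2021 to 29 July 2021, the stated rules do not make that a tolling event, so it is disregarded.
The other events in the timeline have no effect on the limitation period under the stated rules.
Filing on 3 August 2027 missed the 2 July 2027 deadline — the action is time-barred.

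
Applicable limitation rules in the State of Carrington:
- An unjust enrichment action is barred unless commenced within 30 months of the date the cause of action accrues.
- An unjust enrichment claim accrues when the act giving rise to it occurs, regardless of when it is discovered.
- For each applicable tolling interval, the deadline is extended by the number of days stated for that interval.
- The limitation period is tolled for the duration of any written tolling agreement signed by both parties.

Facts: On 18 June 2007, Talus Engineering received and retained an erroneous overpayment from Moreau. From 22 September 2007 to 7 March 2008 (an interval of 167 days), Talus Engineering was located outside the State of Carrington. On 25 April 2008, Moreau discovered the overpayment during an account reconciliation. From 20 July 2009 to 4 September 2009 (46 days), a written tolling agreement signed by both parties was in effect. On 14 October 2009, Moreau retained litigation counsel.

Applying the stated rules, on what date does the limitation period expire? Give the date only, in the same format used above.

Accrual is governed by the date of the act, so the period began to run on 18 June 2007; the later discovery on 25 April 2008 is irrelevant under the stated rule.
Adding the 30 months base period to 18 June 2007 gives a deadline of 18 December 2009, before any tolling.
Because the written tolling agreement ran from 20 July 2009 to 4 September 2009, the deadline is extended by 46 days to 2 February 2010.
No stated provision tolls the period for the defendant's absence, so the interval from 22 September 2007 to 7 March 2008 has no effect on the deadline.
The other events in the timeline have no effect on the limitation period under the stated rules.

2 February 2010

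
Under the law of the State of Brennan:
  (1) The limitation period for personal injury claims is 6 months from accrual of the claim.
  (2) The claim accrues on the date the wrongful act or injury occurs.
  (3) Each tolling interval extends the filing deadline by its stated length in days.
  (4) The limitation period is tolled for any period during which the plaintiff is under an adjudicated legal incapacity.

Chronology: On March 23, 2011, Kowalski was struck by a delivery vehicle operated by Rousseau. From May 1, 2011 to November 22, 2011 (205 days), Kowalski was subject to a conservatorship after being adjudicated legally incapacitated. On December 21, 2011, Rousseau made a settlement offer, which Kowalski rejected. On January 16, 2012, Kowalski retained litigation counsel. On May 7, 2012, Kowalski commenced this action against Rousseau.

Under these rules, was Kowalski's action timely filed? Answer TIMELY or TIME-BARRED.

The limitation period began to run on March 23, 2011.
6 months from March 23, 2011 is September 23, 2011.
The plaintiff's legal incapacity from May 1, 2011 to November 22, 2011 tolled the period for 205 days, extending the deadline to April 15, 2012.
Nothing else in the chronology tolls or restarts the period.
Kowalski filed on May 7, 2012, after the April 15, 2012 deadline, so the action is time-barred.

TIME-BARRED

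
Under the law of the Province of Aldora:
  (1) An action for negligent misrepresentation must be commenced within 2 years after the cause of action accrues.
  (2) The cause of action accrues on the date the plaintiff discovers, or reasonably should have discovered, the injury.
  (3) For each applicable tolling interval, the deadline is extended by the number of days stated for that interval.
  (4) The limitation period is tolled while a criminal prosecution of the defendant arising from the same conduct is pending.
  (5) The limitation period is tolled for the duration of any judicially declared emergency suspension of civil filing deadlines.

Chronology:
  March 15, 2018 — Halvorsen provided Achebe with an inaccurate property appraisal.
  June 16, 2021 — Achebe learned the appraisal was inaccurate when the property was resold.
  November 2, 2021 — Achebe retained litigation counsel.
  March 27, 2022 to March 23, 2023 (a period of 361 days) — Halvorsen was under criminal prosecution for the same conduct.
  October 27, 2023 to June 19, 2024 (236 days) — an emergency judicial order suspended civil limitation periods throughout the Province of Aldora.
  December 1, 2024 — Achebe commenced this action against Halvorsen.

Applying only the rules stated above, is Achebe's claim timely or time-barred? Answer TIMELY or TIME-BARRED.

Under the discovery rule, the claim accrued on June 16, 2021, when Achebe discovered the injury — not on the March 15, 2018 date of the underlying act.
The untolled deadline — 2 years after June 16, 2021 — is June 16, 2023.
The period was tolled for 361 days by the pending criminal prosecution (March 27, 2022 to March 23, 2023), pushing the deadline to June 11, 2024.
The emergency suspension of filing deadlines from October 27, 2023 to June 19, 2024 tolled the period for 236 days, extending the deadline to February 2, 2025.
None of the other events listed affects the running of the period under the stated rules.
Filing on December 1, 2024 beat the February 2, 2025 deadline — the action is timely.

TIMELY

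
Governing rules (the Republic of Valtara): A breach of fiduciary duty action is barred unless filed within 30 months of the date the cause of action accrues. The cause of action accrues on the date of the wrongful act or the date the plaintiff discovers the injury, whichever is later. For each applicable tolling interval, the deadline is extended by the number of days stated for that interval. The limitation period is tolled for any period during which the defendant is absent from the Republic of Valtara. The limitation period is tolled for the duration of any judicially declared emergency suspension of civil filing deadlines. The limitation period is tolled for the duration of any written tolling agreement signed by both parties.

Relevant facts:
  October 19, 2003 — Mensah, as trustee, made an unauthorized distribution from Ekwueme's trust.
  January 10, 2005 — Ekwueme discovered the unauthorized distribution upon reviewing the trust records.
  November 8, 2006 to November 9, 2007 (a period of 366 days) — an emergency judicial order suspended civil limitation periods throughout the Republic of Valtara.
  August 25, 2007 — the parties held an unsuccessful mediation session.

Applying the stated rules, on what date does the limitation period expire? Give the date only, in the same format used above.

The claim accrued on January 10, 2005 — the later of the October 19, 2003 act and the January 10, 2005 discovery.
Adding the 30 months base period to January 10, 2005 gives a deadline of July 10, 2007, before any tolling.
The emergency suspension of filing deadlines from November 8, 2006 to November 9, 2007 tolled the period for 366 days, extending the deadline to July 10, 2008.
Nothing else in the chronology tolls or restarts the period.

July 10, 2008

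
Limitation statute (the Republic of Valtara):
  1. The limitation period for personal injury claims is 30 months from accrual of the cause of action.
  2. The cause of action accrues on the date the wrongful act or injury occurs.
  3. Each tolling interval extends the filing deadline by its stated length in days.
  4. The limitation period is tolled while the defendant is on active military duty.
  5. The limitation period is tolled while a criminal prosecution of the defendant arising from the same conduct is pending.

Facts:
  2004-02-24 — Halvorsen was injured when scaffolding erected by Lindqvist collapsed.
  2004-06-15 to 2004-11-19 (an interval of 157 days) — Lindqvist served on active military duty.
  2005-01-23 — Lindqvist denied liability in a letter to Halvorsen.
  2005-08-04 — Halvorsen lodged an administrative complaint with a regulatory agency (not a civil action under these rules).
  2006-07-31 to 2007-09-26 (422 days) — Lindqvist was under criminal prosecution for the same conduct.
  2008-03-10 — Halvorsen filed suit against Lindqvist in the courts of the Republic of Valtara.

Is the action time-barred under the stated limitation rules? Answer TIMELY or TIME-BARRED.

TIMELY

The claim accrued on 2004-02-24, when the wrongful act occurred.
Adding the 30 months base period to 2004-02-24 gives a deadline of 2006-08-24, before any tolling.
Because the defendant's active military service ran from 2004-06-15 to 2004-11-19, the deadline is extended by 157 days to 2007-01-28.
The period was tolled for 422 days by the pending criminal prosecution (2006-07-31 to 2007-09-26), pushing the deadline to 2008-03-25.
Nothing else in the chronology tolls or restarts the period.
Filing on 2008-03-10 beat the 2008-03-25 deadline — the action is timely.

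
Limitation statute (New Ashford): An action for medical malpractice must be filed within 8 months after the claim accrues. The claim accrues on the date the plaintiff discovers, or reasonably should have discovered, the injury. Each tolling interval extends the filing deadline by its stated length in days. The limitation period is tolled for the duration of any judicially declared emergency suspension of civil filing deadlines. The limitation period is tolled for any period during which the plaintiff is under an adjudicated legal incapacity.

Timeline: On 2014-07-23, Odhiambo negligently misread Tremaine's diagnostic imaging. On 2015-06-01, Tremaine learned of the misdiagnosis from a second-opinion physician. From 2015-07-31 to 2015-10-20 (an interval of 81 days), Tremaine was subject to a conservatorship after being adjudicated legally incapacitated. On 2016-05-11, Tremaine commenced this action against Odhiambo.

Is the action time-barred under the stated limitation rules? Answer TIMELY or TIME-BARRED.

TIME-BARRED

Under the discovery rule, the claim accrued on 2015-06-01, when Tremaine discovered the injury — not on the 2014-07-23 date of the underlying act.
8 months from 2015-06-01 is 2016-02-01.
The period was tolled for 81 days by the plaintiff's legal incapacity (2015-07-31 to 2015-10-20), pushing the deadline to 2016-04-22.
Tremaine filed on 2016-05-11, after the 2016-04-22 deadline, so the action is time-barred.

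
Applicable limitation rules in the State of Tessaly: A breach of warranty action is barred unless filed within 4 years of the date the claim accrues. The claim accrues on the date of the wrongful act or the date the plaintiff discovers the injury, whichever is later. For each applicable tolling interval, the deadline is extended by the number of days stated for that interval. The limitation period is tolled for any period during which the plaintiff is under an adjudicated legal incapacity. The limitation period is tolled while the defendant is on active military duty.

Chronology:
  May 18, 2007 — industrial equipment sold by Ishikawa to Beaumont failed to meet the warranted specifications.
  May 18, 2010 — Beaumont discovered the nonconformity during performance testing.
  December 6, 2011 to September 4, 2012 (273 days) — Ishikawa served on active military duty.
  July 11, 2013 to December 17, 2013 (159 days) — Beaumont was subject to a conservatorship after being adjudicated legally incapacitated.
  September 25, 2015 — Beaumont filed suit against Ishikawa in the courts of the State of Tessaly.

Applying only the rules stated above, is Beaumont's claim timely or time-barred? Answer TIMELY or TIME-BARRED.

TIME-BARRED

Taking the later of the act (May 18, 2007) and discovery (May 18, 2010), the claim accrued on May 18, 2010.
The untolled deadline — 4 years after May 18, 2010 — is May 18, 2014.
The defendant's active military service from December 6, 2011 to September 4, 2012 tolled the period for 273 days, extending the deadline to February 15, 2015.
The period was tolled for 159 days by the plaintiff's legal incapacity (July 11, 2013 to December 17, 2013), pushing the deadline to July 24, 2015.
Filing on September 25, 2015 missed the July 24, 2015 deadline — the action is time-barred.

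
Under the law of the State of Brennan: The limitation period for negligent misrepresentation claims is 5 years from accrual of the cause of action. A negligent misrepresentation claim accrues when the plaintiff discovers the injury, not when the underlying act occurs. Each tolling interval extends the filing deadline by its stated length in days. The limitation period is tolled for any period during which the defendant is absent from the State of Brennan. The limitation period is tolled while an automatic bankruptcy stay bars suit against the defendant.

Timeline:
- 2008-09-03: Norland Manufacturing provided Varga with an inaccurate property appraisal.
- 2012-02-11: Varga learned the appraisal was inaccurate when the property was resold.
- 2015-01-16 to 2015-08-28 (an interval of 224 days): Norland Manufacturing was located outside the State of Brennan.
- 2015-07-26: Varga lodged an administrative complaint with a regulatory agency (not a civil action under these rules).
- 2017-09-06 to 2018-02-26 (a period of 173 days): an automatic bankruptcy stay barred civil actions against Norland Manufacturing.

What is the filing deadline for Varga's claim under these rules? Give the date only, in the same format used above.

2018-03-15

Accrual is tied to discovery, so the period began on 2012-02-11 rather than on 2008-09-03 when the act occurred.
5 years from 2012-02-11 is 2017-02-11.
The defendant's absence from the jurisdiction from 2015-01-16 to 2015-08-28 tolled the period for 224 days, extending the deadline to 2017-09-23.
Because the automatic bankruptcy stay ran from 2017-09-06 to 2018-02-26, the deadline is extended by 173 days to 2018-03-15.
None of the other events listed affects the running of the period under the stated rules.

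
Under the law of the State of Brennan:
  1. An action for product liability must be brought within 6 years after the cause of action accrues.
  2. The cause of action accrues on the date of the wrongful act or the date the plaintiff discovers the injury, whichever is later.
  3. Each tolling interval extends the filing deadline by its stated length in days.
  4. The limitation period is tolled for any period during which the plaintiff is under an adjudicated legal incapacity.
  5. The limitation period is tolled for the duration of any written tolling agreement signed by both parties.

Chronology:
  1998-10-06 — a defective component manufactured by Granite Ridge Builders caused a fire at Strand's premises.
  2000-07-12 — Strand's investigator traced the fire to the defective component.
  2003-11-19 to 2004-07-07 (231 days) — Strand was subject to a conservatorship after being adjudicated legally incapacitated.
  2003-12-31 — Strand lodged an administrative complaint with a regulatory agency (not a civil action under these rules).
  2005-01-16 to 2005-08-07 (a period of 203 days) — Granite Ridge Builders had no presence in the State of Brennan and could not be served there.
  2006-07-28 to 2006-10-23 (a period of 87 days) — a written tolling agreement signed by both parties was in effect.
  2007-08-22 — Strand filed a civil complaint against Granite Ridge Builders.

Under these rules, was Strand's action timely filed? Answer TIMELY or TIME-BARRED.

TIME-BARRED

Because discovery on 2000-07-12 post-dates the 1998-10-06 act, accrual under the later-of rule falls on 2000-07-12.
Adding the 6 years base period to 2000-07-12 gives a deadline of 2006-07-12, before any tolling.
The plaintiff's legal incapacity from 2003-11-19 to 2004-07-07 tolled the period for 231 days, extending the deadline to 2007-02-28.
The period was tolled for 87 days by the written tolling agreement (2006-07-28 to 2006-10-23), pushing the deadline to 2007-05-26.
Although the defendant's absence ran from 2005-01-16 to 2005-08-07, the stated rules do not make that a tolling event, so it is disregarded.
Nothing else in the chronology tolls or restarts the period.
Filing on 2007-08-22 missed the 2007-05-26 deadline — the action is time-barred.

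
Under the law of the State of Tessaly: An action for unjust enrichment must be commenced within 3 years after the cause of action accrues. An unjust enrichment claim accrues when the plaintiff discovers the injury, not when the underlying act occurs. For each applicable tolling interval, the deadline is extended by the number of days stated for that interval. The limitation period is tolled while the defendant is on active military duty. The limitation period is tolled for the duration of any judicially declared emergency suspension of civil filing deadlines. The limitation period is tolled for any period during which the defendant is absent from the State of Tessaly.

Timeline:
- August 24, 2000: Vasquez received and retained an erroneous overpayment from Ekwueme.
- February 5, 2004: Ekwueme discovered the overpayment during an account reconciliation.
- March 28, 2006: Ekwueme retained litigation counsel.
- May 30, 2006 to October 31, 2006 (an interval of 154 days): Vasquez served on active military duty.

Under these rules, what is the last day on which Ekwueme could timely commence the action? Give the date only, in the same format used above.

July 9, 2007

Accrual is tied to discovery, so the period began on February 5, 2004 rather than on August 24, 2000 when the act occurred.
3 years from February 5, 2004 is February 5, 2007.
The period was tolled for 154 days by the defendant's active military service (May 30, 2006 to October 31, 2006), pushing the deadline to July 9, 2007.
Nothing else in the chronology tolls or restarts the period.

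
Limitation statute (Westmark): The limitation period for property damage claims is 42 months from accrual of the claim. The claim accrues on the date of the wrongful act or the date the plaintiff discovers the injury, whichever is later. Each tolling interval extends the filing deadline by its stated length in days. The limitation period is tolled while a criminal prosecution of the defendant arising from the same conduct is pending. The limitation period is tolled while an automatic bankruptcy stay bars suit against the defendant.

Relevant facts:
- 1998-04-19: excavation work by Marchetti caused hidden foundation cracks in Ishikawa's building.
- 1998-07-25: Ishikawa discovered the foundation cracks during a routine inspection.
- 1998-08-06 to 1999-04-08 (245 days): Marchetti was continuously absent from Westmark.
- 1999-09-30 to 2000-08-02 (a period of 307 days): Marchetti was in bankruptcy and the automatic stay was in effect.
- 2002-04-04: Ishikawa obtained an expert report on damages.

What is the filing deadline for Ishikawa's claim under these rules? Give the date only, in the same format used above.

The claim accrued on 1998-07-25 — the later of the 1998-04-19 act and the 1998-07-25 discovery.
42 months from 1998-07-25 is 2002-01-25.
The period was tolled for 307 days by the automatic bankruptcy stay (1999-09-30 to 2000-08-02), pushing the deadline to 2002-11-28.
Although the defendant's absence ran from 1998-08-06 to 1999-04-08, the stated rules do not make that a tolling event, so it is disregarded.
None of the other events listed affects the running of the period under the stated rules.

2002-11-28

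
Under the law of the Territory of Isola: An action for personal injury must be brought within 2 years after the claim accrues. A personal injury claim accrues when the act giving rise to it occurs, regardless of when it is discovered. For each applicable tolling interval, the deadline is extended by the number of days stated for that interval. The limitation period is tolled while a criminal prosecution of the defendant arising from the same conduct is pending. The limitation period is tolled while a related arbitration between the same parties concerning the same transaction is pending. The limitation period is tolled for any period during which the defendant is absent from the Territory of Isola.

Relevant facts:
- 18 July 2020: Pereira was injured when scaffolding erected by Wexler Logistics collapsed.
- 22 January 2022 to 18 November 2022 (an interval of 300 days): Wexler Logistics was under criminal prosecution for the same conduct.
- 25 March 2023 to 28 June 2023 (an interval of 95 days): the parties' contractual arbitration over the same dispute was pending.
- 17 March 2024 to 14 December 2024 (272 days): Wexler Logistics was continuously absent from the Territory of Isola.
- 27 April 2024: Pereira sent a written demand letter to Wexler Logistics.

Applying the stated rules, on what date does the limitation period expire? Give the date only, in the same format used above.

17 August 2023

The limitation period began to run on 18 July 2020.
The untolled deadline — 2 years after 18 July 2020 — is 18 July 2022.
The pending criminal prosecution from 22 January 2022 to 18 November 2022 tolled the period for 300 days, extending the deadline to 14 May 2023.
Because the pending related arbitration ran from 25 March 2023 to 28 June 2023, the deadline is extended by 95 days to 17 August 2023.
The defendant's absence from the jurisdiction from 17 March 2024 to 14 December 2024 began after the period had already run on 17 August 2023, so it has no tolling effect.
None of the other events listed affects the running of the period under the stated rules.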